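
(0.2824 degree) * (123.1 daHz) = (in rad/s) 6.067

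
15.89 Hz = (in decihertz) 158.9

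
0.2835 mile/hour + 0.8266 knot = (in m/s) 0.552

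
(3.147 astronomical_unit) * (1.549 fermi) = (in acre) 1.802e-07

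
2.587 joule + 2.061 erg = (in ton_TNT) 6.183e-10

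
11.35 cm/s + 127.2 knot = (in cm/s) 6555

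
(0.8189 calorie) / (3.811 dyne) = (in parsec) 2.914e-12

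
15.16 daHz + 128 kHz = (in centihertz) 1.282e+07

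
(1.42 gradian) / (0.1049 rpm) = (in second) 2.031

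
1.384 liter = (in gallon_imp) 0.3044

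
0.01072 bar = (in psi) 0.1555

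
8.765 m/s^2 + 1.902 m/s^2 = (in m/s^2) 10.67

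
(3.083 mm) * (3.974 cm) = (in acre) 3.027e-08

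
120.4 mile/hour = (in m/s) 53.82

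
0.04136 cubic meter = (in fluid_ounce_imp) 1456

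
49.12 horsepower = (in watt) 3.663e+04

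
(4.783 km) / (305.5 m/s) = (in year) 4.965e-07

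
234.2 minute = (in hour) 3.903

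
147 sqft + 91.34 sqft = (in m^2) 22.14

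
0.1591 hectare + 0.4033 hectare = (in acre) 1.39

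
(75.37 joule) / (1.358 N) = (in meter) 55.5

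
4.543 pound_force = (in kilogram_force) 2.061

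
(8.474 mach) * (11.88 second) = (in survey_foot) 1.125e+05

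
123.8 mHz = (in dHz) 1.238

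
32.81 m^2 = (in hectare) 0.003281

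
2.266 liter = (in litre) 2.266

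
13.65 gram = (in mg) 1.365e+04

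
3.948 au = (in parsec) 1.914e-05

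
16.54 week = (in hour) 2779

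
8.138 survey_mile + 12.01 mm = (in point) 3.713e+07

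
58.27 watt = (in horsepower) 0.07814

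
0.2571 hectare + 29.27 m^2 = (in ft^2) 2.799e+04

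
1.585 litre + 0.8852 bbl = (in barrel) 0.8952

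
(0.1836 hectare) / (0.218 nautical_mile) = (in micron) 4.548e+06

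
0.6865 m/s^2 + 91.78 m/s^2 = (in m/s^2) 92.47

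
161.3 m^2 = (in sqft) 1736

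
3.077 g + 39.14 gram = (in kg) 0.04222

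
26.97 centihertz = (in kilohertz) 0.0002697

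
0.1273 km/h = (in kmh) 0.1273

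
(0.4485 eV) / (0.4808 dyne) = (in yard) 1.634e-14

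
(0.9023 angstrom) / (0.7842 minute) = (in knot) 3.728e-12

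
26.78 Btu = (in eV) 1.764e+23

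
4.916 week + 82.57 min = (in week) 4.924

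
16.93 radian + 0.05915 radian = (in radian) 16.99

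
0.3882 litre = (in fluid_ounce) 13.13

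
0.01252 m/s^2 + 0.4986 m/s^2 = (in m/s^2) 0.5111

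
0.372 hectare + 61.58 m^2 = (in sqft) 4.07e+04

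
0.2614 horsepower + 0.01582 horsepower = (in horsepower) 0.2772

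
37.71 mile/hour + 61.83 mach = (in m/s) 2.107e+04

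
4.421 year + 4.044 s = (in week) 230.5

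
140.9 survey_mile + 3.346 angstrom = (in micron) 2.268e+11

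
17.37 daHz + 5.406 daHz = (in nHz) 2.278e+11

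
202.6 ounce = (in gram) 5744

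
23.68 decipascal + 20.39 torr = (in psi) 0.3946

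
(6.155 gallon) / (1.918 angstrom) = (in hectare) 1.215e+04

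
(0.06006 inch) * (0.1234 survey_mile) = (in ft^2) 3.261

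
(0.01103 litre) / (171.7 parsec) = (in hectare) 2.082e-28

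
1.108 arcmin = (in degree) 0.01847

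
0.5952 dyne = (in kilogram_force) 6.069e-07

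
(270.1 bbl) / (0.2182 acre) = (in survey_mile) 3.022e-05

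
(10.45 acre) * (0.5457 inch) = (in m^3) 586.2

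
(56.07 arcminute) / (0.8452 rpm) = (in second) 0.1843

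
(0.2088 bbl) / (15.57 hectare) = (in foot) 6.995e-07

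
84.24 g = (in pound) 0.1857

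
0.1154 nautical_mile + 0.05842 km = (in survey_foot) 892.8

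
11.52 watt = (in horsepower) 0.01545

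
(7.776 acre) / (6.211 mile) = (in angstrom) 3.148e+10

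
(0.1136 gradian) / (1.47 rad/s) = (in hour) 3.372e-07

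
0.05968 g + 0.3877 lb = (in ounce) 6.205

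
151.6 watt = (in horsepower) 0.2033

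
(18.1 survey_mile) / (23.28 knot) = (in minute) 40.54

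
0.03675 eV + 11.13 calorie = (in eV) 2.907e+20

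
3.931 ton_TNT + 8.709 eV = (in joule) 1.645e+10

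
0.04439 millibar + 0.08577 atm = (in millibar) 86.95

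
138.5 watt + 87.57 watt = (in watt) 226.1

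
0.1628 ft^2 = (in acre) 3.737e-06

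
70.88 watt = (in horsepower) 0.09505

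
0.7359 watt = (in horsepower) 0.0009869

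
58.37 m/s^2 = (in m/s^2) 58.37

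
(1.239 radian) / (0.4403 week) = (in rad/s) 4.653e-06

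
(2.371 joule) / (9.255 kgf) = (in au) 1.746e-13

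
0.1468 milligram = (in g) 0.0001468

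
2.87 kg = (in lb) 6.327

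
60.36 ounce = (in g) 1711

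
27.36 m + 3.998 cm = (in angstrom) 2.74e+11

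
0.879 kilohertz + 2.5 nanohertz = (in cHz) 8.79e+04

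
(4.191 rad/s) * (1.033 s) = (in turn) 0.689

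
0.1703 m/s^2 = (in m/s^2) 0.1703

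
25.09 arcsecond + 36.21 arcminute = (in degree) 0.6105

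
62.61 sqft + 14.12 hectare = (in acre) 34.89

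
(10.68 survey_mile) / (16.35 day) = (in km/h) 0.0438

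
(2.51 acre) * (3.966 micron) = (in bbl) 0.2534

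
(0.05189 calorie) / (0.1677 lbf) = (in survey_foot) 0.9549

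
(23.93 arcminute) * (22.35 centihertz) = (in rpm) 0.01486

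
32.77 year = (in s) 1.033e+09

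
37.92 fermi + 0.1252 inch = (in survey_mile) 1.976e-06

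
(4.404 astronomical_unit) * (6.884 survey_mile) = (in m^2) 7.299e+15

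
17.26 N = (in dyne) 1.726e+06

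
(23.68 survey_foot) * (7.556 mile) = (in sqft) 9.447e+05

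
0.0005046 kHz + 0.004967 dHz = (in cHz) 50.51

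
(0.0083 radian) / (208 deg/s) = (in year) 7.25e-11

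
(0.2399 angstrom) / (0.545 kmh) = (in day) 1.834e-15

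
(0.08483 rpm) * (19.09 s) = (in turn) 0.02699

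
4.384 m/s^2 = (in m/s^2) 4.384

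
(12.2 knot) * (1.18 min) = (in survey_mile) 0.2761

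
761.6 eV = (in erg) 1.22e-09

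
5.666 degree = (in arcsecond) 2.04e+04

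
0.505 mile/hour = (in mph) 0.505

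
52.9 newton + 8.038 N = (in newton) 60.94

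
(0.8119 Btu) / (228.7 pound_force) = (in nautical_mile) 0.0004547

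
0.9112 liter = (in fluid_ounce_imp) 32.07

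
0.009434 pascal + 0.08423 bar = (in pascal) 8423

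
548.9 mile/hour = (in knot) 477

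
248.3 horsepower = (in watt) 1.852e+05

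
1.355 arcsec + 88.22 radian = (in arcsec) 1.82e+07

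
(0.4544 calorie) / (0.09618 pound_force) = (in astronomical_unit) 2.971e-11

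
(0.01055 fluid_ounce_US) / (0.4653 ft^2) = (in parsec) 2.339e-22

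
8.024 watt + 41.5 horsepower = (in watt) 3.095e+04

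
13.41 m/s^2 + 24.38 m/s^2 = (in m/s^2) 37.79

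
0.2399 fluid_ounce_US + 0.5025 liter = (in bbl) 0.003205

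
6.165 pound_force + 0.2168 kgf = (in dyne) 2.955e+06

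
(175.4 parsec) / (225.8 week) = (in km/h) 1.427e+11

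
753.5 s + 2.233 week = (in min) 2.252e+04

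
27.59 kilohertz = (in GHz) 2.759e-05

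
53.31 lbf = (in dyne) 2.371e+07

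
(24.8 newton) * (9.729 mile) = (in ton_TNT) 9.281e-05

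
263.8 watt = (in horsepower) 0.3538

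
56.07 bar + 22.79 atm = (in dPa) 7.916e+07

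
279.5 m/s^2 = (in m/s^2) 279.5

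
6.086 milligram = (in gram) 0.006086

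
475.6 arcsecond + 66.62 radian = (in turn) 10.6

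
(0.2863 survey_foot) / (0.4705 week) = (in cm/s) 3.067e-05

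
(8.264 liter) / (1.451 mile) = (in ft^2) 3.809e-05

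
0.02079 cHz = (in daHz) 2.079e-05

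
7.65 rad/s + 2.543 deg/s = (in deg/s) 440.9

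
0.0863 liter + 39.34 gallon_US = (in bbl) 0.9372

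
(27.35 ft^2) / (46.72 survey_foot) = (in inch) 7.025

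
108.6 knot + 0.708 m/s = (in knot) 110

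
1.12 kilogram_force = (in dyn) 1.098e+06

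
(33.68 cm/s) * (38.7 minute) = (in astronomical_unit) 5.228e-09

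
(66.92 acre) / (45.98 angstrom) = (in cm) 5.89e+15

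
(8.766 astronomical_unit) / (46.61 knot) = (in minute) 9.115e+08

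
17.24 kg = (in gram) 1.724e+04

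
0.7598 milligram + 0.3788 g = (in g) 0.3796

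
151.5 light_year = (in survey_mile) 8.906e+14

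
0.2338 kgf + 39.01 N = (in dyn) 4.13e+06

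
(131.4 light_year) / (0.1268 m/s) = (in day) 1.135e+14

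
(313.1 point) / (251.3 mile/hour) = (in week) 1.626e-09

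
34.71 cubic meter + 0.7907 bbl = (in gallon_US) 9203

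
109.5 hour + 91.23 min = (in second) 3.997e+05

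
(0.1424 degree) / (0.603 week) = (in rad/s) 6.815e-09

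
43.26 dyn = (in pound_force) 9.725e-05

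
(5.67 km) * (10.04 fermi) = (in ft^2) 6.128e-10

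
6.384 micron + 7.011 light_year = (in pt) 1.88e+20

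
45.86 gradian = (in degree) 41.27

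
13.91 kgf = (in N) 136.4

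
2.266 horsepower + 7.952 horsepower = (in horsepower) 10.22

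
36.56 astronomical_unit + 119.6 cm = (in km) 5.469e+09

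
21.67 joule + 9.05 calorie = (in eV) 3.716e+20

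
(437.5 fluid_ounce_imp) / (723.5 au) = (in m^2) 1.149e-16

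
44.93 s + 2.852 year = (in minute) 1.499e+06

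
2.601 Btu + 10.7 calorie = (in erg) 2.789e+10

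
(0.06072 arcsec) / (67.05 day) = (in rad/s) 5.082e-14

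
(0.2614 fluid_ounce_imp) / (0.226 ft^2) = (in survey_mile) 2.198e-07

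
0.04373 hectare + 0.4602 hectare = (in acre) 1.245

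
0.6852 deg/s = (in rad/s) 0.01196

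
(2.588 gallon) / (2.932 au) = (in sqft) 2.404e-13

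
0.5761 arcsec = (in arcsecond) 0.5761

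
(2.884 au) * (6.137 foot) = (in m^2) 8.07e+11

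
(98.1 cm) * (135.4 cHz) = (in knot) 2.582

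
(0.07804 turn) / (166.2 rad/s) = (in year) 9.355e-11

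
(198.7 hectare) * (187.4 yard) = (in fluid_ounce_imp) 1.198e+13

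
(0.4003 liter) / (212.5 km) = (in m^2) 1.884e-09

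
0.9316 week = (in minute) 9391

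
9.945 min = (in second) 596.7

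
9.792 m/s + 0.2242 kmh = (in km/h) 35.48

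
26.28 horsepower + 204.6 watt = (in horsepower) 26.55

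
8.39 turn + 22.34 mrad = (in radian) 52.74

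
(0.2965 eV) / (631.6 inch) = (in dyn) 2.961e-16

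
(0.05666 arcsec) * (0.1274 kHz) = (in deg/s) 0.002005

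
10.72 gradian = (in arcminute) 578.9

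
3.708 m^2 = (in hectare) 0.0003708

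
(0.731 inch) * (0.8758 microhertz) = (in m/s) 1.626e-08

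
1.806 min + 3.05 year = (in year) 3.05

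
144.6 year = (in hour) 1.267e+06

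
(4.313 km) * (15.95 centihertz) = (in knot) 1337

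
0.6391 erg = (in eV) 3.989e+11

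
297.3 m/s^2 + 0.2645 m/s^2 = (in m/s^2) 297.6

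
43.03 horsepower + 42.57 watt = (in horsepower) 43.09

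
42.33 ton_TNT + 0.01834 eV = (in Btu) 1.679e+08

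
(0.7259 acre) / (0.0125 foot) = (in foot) 2.53e+06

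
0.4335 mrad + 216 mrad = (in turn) 0.03445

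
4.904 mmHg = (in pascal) 653.8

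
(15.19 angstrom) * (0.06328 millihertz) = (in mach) 2.823e-16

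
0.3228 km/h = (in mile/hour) 0.2006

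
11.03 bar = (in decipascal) 1.103e+07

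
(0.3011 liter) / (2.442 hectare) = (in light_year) 1.303e-24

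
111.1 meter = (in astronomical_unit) 7.427e-10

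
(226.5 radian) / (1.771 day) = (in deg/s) 0.08481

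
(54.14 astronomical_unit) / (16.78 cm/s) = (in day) 5.586e+08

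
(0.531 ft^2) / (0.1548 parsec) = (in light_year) 1.092e-33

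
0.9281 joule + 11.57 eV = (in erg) 9.281e+06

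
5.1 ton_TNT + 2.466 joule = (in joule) 2.134e+10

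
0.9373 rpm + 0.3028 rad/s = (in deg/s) 22.97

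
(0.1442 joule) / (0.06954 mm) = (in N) 2074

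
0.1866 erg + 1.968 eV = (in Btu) 1.769e-11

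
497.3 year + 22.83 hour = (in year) 497.3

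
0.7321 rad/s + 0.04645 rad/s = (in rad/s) 0.7785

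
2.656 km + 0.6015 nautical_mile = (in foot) 1.237e+04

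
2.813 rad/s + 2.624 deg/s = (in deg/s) 163.8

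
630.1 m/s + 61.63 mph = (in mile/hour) 1471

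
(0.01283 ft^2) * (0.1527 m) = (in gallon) 0.04808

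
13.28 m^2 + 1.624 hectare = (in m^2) 1.625e+04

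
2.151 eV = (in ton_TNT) 8.237e-29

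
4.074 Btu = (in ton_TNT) 1.027e-06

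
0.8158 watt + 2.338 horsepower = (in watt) 1744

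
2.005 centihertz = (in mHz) 20.05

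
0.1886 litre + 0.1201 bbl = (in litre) 19.28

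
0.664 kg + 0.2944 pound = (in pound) 1.758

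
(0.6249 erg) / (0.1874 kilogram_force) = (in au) 2.273e-19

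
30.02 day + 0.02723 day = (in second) 2.596e+06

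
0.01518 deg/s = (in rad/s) 0.0002649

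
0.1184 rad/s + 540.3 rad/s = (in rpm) 5161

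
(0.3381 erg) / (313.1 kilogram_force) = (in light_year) 1.164e-27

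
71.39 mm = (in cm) 7.139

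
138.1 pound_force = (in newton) 614.3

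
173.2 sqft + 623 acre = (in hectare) 252.1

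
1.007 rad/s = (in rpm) 9.616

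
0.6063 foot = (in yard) 0.2021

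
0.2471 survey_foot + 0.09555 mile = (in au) 1.028e-09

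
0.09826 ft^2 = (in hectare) 9.129e-07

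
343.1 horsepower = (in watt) 2.558e+05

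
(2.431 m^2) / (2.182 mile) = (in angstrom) 6.923e+06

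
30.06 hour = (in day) 1.252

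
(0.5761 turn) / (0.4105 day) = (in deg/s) 0.005848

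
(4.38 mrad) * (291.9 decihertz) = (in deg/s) 7.325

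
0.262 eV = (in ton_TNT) 1.003e-29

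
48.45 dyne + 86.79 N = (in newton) 86.79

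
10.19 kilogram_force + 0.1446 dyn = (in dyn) 9.993e+06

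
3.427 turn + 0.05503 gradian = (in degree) 1234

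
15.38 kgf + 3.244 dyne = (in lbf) 33.91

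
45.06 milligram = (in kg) 4.506e-05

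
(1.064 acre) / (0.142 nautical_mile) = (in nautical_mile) 0.008841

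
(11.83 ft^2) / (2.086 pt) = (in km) 1.493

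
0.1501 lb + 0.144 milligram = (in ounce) 2.402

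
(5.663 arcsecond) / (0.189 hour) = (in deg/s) 2.312e-06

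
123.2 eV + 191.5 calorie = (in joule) 801.2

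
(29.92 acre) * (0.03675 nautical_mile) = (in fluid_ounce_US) 2.787e+11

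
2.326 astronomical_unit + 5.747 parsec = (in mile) 1.102e+14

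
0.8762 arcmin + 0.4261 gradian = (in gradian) 0.4423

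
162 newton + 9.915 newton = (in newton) 171.9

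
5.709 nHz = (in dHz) 5.709e-08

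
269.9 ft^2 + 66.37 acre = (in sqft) 2.891e+06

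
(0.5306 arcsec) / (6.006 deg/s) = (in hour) 6.817e-09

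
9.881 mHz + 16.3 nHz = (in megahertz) 9.881e-09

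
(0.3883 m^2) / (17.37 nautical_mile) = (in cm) 0.001207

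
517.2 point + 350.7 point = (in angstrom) 3.062e+09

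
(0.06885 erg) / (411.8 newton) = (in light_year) 1.767e-27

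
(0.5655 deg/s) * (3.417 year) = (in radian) 1.064e+06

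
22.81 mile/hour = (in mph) 22.81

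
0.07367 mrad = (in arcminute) 0.2533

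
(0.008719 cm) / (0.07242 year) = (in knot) 7.421e-11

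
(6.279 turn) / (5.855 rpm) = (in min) 1.072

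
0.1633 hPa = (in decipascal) 163.3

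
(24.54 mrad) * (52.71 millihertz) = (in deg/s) 0.07411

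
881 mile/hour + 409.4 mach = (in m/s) 1.398e+05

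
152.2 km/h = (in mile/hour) 94.57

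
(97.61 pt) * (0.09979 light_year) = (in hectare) 3.251e+09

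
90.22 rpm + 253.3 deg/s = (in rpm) 132.4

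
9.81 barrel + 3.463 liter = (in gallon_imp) 343.8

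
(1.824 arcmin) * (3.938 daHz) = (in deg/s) 1.197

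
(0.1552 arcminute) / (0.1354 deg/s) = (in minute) 0.0003184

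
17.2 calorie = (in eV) 4.492e+20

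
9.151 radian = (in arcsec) 1.888e+06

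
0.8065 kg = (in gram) 806.5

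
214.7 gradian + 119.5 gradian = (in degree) 300.8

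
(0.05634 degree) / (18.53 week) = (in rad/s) 8.774e-11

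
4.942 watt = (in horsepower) 0.006627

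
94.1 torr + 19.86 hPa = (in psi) 2.108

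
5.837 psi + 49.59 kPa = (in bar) 0.8983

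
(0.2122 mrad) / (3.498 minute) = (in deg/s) 5.793e-05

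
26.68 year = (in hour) 2.337e+05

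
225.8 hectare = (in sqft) 2.43e+07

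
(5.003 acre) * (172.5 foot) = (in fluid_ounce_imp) 3.747e+10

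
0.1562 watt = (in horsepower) 0.0002095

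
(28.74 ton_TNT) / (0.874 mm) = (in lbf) 3.093e+13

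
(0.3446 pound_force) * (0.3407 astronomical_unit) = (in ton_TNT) 18.67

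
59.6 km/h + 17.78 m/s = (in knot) 66.74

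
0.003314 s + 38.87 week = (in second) 2.351e+07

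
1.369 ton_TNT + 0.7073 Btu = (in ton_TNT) 1.369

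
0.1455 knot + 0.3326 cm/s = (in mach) 0.0002296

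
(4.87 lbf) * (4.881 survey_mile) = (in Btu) 161.3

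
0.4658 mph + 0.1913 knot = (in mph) 0.6859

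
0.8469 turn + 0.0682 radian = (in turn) 0.8578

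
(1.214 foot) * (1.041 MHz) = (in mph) 8.617e+05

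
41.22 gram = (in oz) 1.454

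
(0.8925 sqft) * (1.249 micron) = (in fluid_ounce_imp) 0.003645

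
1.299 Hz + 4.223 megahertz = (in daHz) 4.223e+05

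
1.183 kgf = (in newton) 11.6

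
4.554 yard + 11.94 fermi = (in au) 2.784e-11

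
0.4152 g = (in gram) 0.4152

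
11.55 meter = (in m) 11.55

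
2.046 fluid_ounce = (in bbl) 0.0003806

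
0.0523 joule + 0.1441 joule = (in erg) 1.964e+06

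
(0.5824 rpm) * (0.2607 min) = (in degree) 54.66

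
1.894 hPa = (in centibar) 0.1894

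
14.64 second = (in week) 2.421e-05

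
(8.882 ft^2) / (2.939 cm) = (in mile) 0.01745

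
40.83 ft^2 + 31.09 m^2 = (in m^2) 34.88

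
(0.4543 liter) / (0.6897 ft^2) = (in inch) 0.2791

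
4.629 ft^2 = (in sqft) 4.629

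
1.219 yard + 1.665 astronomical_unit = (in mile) 1.548e+08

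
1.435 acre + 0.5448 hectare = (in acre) 2.781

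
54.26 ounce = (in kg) 1.538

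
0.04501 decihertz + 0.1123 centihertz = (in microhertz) 5624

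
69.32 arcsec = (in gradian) 0.0214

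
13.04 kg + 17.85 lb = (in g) 2.114e+04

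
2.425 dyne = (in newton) 2.425e-05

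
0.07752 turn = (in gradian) 31.01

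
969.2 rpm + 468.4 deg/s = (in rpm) 1047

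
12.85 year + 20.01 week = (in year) 13.23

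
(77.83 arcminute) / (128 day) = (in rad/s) 2.047e-09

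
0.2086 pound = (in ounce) 3.338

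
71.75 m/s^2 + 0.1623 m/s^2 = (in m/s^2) 71.91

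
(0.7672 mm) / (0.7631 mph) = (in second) 0.002249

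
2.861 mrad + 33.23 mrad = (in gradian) 2.298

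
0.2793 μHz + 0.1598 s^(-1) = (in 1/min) 9.588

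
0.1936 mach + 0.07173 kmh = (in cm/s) 6594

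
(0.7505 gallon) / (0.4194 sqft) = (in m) 0.07291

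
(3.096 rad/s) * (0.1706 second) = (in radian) 0.5282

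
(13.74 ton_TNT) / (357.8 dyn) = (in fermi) 1.607e+28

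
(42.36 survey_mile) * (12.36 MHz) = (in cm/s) 8.426e+13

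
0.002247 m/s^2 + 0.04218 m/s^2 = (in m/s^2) 0.04443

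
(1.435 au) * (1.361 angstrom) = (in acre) 0.00722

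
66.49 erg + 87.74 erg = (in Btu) 1.462e-08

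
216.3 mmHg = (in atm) 0.2846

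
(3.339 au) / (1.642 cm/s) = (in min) 5.07e+11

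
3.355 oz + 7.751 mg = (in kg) 0.09512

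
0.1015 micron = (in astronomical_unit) 6.785e-19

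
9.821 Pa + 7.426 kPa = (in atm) 0.07339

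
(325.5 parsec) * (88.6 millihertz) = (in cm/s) 8.899e+19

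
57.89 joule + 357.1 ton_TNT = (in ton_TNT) 357.1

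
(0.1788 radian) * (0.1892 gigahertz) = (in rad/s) 3.383e+07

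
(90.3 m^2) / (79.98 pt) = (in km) 3.2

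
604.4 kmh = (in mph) 375.6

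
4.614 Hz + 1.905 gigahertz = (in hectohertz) 1.905e+07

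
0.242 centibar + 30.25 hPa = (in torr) 24.5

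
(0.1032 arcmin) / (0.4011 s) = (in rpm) 0.0007147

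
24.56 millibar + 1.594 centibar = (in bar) 0.0405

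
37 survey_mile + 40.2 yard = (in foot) 1.955e+05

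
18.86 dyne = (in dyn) 18.86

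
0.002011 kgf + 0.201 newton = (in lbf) 0.04962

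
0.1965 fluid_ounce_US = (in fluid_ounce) 0.1965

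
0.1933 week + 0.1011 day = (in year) 0.003984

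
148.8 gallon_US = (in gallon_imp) 123.9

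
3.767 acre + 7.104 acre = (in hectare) 4.399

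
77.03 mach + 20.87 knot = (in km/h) 9.446e+04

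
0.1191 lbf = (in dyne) 5.298e+04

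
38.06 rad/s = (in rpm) 363.4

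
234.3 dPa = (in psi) 0.003398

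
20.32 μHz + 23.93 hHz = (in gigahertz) 2.393e-06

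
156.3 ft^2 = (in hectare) 0.001452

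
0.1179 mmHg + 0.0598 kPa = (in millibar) 0.7552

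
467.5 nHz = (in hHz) 4.675e-09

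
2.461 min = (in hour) 0.04102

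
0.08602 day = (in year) 0.0002357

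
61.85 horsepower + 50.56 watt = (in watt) 4.617e+04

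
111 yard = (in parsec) 3.289e-15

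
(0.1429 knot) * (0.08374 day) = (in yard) 581.7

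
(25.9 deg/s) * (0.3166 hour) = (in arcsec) 1.063e+08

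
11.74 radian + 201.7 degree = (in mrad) 1.526e+04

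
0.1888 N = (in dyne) 1.888e+04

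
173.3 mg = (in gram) 0.1733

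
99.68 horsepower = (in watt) 7.433e+04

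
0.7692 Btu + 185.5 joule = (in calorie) 238.3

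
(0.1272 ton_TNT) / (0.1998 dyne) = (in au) 1781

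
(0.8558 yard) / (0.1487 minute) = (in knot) 0.1705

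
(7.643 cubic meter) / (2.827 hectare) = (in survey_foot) 0.000887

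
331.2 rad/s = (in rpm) 3163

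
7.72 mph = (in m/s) 3.451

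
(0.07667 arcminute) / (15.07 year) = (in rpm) 4.481e-13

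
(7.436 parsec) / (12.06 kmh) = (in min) 1.142e+15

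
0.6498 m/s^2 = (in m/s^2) 0.6498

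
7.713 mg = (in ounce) 0.0002721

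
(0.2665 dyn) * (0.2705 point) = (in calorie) 6.078e-11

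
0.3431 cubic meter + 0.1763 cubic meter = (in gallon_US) 137.2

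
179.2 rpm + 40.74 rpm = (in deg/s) 1320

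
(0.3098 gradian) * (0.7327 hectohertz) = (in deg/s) 20.43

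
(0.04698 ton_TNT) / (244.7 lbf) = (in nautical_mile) 97.51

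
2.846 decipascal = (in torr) 0.002135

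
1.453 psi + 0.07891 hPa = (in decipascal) 1.003e+05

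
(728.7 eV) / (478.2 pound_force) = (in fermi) 5.489e-05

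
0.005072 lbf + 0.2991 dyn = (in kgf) 0.002301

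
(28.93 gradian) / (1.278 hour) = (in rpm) 0.0009432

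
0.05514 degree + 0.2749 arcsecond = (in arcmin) 3.313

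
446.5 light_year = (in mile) 2.625e+15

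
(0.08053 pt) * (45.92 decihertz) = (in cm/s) 0.01305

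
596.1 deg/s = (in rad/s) 10.4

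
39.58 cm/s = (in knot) 0.7694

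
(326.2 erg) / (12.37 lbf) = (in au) 3.963e-18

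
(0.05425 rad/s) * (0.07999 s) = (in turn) 0.0006906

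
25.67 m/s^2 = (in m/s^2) 25.67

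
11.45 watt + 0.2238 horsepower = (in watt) 178.3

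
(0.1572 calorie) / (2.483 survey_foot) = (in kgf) 0.08862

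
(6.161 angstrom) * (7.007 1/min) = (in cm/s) 7.195e-09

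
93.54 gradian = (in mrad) 1469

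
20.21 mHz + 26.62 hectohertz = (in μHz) 2.662e+09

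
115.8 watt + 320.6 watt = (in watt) 436.4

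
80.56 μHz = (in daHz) 8.056e-06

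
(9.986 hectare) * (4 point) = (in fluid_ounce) 4.765e+06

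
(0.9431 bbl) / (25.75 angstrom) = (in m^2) 5.823e+07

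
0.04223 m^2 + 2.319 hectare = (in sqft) 2.496e+05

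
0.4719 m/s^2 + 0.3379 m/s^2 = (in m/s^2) 0.8098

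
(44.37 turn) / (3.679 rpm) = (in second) 723.6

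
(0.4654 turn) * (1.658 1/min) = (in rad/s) 0.08081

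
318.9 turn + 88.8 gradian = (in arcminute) 6.893e+06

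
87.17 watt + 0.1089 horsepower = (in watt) 168.4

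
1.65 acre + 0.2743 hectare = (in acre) 2.328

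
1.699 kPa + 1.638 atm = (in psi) 24.32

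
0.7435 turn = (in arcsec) 9.636e+05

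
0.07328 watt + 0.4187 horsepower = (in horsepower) 0.4188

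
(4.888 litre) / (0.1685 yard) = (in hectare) 3.172e-06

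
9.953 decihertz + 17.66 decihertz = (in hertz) 2.761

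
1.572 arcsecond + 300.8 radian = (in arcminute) 1.034e+06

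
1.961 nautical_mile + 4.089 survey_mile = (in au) 6.827e-08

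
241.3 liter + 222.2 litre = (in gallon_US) 122.4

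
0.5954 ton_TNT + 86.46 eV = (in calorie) 5.954e+08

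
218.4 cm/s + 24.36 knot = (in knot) 28.61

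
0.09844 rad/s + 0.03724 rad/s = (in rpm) 1.296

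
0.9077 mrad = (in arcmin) 3.12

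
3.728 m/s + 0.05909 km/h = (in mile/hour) 8.376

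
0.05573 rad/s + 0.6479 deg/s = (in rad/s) 0.06704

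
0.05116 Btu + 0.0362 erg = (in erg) 5.398e+08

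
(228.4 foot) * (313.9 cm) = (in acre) 0.054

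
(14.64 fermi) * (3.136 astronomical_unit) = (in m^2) 0.006868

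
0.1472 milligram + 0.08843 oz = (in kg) 0.002507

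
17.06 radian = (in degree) 977.5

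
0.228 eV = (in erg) 3.653e-13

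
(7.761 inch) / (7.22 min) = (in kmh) 0.001638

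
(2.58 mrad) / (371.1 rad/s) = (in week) 1.15e-11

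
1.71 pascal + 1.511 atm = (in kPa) 153.1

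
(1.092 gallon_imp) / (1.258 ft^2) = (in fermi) 4.248e+13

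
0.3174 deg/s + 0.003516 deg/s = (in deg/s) 0.3209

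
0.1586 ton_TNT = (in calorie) 1.586e+08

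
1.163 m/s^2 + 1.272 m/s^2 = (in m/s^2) 2.435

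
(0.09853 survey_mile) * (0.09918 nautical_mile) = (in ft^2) 3.135e+05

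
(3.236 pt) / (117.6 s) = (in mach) 2.851e-08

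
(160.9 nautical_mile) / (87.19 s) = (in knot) 6643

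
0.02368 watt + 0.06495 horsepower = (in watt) 48.46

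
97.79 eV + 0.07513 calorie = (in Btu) 0.0002979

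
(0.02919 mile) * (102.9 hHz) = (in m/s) 4.834e+05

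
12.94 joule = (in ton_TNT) 3.093e-09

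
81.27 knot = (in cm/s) 4181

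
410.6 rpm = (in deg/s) 2464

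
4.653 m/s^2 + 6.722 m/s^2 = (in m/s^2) 11.38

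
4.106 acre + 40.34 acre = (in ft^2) 1.936e+06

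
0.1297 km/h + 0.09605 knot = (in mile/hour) 0.1911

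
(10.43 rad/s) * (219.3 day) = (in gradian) 1.258e+10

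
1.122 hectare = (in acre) 2.773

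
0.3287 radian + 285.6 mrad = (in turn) 0.09777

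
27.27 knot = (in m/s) 14.03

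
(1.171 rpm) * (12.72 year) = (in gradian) 3.132e+09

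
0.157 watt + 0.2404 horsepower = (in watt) 179.4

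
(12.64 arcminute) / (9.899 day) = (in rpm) 4.105e-08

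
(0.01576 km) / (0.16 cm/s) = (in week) 0.01629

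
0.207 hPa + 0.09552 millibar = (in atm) 0.0002986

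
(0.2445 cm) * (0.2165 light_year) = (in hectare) 5.008e+08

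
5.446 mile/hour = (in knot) 4.732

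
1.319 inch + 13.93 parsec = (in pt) 1.218e+21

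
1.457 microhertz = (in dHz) 1.457e-05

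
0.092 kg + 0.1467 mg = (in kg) 0.092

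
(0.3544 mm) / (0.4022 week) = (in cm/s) 1.457e-07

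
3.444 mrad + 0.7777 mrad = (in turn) 0.0006719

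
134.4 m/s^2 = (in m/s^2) 134.4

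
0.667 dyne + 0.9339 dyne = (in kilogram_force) 1.632e-06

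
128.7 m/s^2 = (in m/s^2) 128.7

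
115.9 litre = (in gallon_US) 30.62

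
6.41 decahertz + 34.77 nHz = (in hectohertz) 0.641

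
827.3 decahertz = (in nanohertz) 8.273e+12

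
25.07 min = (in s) 1504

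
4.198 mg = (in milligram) 4.198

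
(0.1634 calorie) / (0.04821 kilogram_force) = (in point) 4099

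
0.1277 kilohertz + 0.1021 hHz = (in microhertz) 1.379e+08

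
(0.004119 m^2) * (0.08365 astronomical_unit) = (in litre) 5.154e+10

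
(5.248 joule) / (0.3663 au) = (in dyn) 9.577e-06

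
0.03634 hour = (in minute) 2.18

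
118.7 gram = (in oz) 4.187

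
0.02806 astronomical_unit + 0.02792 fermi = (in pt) 1.19e+13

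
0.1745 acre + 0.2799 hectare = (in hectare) 0.3505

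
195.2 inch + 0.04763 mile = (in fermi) 8.161e+16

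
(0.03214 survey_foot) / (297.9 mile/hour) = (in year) 2.333e-12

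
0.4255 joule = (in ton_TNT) 1.017e-10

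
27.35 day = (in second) 2.363e+06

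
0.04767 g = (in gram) 0.04767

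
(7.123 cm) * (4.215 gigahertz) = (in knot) 5.836e+08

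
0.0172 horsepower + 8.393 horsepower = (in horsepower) 8.41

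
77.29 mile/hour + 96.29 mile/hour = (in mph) 173.6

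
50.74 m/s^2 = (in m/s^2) 50.74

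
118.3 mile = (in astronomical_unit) 1.273e-06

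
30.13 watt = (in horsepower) 0.0404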